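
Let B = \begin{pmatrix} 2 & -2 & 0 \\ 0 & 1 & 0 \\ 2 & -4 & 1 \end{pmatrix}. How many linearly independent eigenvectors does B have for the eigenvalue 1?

2

B − 1I = [[1, -2, 0], [0, 0, 0], [2, -4, 0]].
This matrix has rank 1, so its null space has dimension 3 − 1 = 2.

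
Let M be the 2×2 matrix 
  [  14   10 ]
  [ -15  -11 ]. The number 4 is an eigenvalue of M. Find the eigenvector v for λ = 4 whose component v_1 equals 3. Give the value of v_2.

M − 4I = [[10, 10], [-15, -15]].
Solving (M − 4I)v = 0 gives the eigenspace spanned by (3, -3).
With v_1 = 3, v = (3, -3), so v_2 = -3.

-3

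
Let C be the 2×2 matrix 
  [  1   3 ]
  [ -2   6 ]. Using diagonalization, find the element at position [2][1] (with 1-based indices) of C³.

Characteristic polynomial: t^2 - 7t + 12 = (t - 4)(t - 3), so the eigenvalues are 3, 4.
t=3: eigenvector (3, 2).
t=4: eigenvector (1, 1).
P = [[3, 1], [2, 1]], D = diag(3, 4), P⁻¹ = [[1, -1], [-2, 3]].
C³ = P·diag(27, 64)·P⁻¹ = [[-47, 111], [-74, 138]].
The requested entry is -74.

-74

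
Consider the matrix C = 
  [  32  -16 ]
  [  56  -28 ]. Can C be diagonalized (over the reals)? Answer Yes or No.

Yes

Characteristic polynomial: p(μ) = μ^2 - 4μ = μ(μ - 4).
All 2 eigenvalues are distinct, so C is diagonalizable.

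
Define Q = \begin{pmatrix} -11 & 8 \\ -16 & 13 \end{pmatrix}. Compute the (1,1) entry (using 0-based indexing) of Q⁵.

6493

Characteristic polynomial: r^2 - 2r - 15 = (r - 5)(r + 3), so the eigenvalues are -3, 5.
r=5: eigenvector (-1, -2).
r=-3: eigenvector (1, 1).
P = [[-1, 1], [-2, 1]], D = diag(5, -3), P⁻¹ = [[1, -1], [2, -1]].
Q⁵ = P·diag(3125, -243)·P⁻¹ = [[-3611, 3368], [-6736, 6493]].
The requested entry is 6493.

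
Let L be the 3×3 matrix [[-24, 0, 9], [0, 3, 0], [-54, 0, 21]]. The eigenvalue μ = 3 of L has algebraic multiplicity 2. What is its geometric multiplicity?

L − 3I = [[-27, 0, 9], [0, 0, 0], [-54, 0, 18]].
This matrix has rank 1, so its null space has dimension 3 − 1 = 2.

2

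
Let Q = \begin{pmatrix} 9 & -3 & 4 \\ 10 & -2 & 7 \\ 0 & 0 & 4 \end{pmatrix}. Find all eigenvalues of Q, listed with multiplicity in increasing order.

Characteristic polynomial: p(μ) = μ^3 - 11μ^2 + 40μ - 48 = (μ - 4)^2(μ - 3).
Roots (with multiplicity): 3, 4, 4.

3, 4, 4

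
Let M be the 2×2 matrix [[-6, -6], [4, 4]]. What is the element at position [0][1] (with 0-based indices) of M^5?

Characteristic polynomial: μ^2 + 2μ = μ(μ + 2), so the eigenvalues are -2, 0.
μ=0: eigenvector (1, -1).
μ=-2: eigenvector (3, -2).
P = [[1, 3], [-1, -2]], D = diag(0, -2), P⁻¹ = [[-2, -3], [1, 1]].
M⁵ = P·diag(0, -32)·P⁻¹ = [[-96, -96], [64, 64]].
The requested entry is -96.

-96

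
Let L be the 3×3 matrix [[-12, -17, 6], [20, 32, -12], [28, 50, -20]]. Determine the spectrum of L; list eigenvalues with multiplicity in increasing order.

-2, -2, 4

Characteristic polynomial: p(s) = s^3 - 12s - 16 = (s - 4)(s + 2)^2.
Roots (with multiplicity): -2, -2, 4.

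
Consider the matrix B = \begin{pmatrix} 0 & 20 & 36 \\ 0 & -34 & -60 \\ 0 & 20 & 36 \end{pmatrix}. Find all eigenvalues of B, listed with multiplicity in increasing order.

-4, 0, 6

Characteristic polynomial: p(r) = r^3 - 2r^2 - 24r = r(r - 6)(r + 4).
Roots (with multiplicity): -4, 0, 6.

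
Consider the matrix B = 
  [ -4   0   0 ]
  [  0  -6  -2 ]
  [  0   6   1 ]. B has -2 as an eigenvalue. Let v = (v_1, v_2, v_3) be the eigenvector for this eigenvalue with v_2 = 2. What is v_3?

B + 2I = [[-2, 0, 0], [0, -4, -2], [0, 6, 3]].
Solving (B + 2I)v = 0 gives the eigenspace spanned by (0, 2, -4).
With v_2 = 2, v = (0, 2, -4), so v_3 = -4.

-4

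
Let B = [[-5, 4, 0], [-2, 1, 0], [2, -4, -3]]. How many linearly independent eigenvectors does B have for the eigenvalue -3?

2

B + 3I = [[-2, 4, 0], [-2, 4, 0], [2, -4, 0]].
This matrix has rank 1, so its null space has dimension 3 − 1 = 2.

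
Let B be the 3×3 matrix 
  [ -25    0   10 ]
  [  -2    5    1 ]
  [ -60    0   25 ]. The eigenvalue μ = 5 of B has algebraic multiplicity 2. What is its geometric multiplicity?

B − 5I = [[-30, 0, 10], [-2, 0, 1], [-60, 0, 20]].
This matrix has rank 2, so its null space has dimension 3 − 2 = 1.

1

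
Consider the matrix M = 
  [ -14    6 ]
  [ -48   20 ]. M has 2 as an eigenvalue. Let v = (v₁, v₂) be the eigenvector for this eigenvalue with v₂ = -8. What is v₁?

M − 2I = [[-16, 6], [-48, 18]].
Solving (M − 2I)v = 0 gives the eigenspace spanned by (-3, -8).
With v₂ = -8, v = (-3, -8), so v₁ = -3.

-3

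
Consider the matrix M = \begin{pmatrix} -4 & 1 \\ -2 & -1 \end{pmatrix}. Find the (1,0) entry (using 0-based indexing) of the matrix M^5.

-422

Characteristic polynomial: r^2 + 5r + 6 = (r + 2)(r + 3), so the eigenvalues are -3, -2.
r=-2: eigenvector (1, 2).
r=-3: eigenvector (-1, -1).
P = [[1, -1], [2, -1]], D = diag(-2, -3), P⁻¹ = [[-1, 1], [-2, 1]].
M⁵ = P·diag(-32, -243)·P⁻¹ = [[-454, 211], [-422, 179]].
The requested entry is -422.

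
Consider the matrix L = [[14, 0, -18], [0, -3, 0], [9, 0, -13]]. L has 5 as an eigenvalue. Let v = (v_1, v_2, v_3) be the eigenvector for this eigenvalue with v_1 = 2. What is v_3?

1

L − 5I = [[9, 0, -18], [0, -8, 0], [9, 0, -18]].
Solving (L − 5I)v = 0 gives the eigenspace spanned by (2, 0, 1).
With v_1 = 2, v = (2, 0, 1), so v_3 = 1.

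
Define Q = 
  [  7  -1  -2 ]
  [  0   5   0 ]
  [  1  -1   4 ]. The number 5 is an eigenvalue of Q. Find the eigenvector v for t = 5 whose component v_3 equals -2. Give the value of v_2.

0

Q − 5I = [[2, -1, -2], [0, 0, 0], [1, -1, -1]].
Solving (Q − 5I)v = 0 gives the eigenspace spanned by (-2, 0, -2).
With v_3 = -2, v = (-2, 0, -2), so v_2 = 0.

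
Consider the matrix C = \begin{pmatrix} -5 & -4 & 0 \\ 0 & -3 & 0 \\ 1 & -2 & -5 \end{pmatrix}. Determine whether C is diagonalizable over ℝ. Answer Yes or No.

No

Characteristic polynomial: p(s) = s^3 + 13s^2 + 55s + 75 = (s + 3)(s + 5)^2.
s = -5 has algebraic multiplicity 2; rank(C + 5I) = 2, so geometric multiplicity = 1.
Geometric multiplicity < algebraic multiplicity, so C is not diagonalizable.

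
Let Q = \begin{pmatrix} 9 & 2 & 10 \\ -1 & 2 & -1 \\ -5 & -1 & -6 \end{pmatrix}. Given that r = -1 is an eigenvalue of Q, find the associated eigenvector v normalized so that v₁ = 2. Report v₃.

Q + 1I = [[10, 2, 10], [-1, 3, -1], [-5, -1, -5]].
Solving (Q + 1I)v = 0 gives the eigenspace spanned by (2, 0, -2).
With v₁ = 2, v = (2, 0, -2), so v₃ = -2.

-2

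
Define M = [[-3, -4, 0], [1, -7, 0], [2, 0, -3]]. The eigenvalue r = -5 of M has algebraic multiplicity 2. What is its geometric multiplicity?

M + 5I = [[2, -4, 0], [1, -2, 0], [2, 0, 2]].
This matrix has rank 2, so its null space has dimension 3 − 2 = 1.

1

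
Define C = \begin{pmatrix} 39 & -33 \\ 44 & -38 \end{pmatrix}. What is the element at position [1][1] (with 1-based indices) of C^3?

1239

Characteristic polynomial: t^2 - t - 30 = (t - 6)(t + 5), so the eigenvalues are -5, 6.
t=6: eigenvector (1, 1).
t=-5: eigenvector (3, 4).
P = [[1, 3], [1, 4]], D = diag(6, -5), P⁻¹ = [[4, -3], [-1, 1]].
C³ = P·diag(216, -125)·P⁻¹ = [[1239, -1023], [1364, -1148]].
The requested entry is 1239.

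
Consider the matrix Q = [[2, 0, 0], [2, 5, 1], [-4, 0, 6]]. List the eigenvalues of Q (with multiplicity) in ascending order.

Characteristic polynomial: p(μ) = μ^3 - 13μ^2 + 52μ - 60 = (μ - 6)(μ - 5)(μ - 2).
Roots (with multiplicity): 2, 5, 6.

2, 5, 6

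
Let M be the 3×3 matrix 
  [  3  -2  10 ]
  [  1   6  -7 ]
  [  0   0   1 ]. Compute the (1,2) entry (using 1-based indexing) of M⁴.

Characteristic polynomial: t^3 - 10t^2 + 29t - 20 = (t - 5)(t - 4)(t - 1), so the eigenvalues are 1, 4, 5.
t=4: eigenvector (2, -1, 0).
t=5: eigenvector (1, -1, 0).
t=1: eigenvector (-3, 2, 1).
P = [[2, 1, -3], [-1, -1, 2], [0, 0, 1]], D = diag(4, 5, 1), P⁻¹ = [[1, 1, 1], [-1, -2, 1], [0, 0, 1]].
M⁴ = P·diag(256, 625, 1)·P⁻¹ = [[-113, -738, 1134], [369, 994, -879], [0, 0, 1]].
The requested entry is -738.

-738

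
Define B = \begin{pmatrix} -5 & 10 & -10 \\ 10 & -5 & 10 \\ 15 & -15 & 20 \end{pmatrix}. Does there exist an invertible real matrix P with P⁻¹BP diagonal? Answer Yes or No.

Characteristic polynomial: p(s) = s^3 - 10s^2 + 25s = s(s - 5)^2.
s = 5 has algebraic multiplicity 2; rank(B − 5I) = 1, so geometric multiplicity = 2.
Every eigenvalue has geometric = algebraic multiplicity, so B is diagonalizable.

Yes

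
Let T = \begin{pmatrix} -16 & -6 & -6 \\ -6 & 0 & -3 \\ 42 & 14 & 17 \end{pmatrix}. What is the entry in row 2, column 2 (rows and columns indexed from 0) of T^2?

-5

Characteristic polynomial: r^3 - r^2 - 14r + 24 = (r - 3)(r - 2)(r + 4), so the eigenvalues are -4, 2, 3.
r=2: eigenvector (-1, 3, 0).
r=-4: eigenvector (1, 0, -2).
r=3: eigenvector (0, -1, 1).
P = [[-1, 1, 0], [3, 0, -1], [0, -2, 1]], D = diag(2, -4, 3), P⁻¹ = [[2, 1, 1], [3, 1, 1], [6, 2, 3]].
T² = P·diag(4, 16, 9)·P⁻¹ = [[40, 12, 12], [-30, -6, -15], [-42, -14, -5]].
The requested entry is -5.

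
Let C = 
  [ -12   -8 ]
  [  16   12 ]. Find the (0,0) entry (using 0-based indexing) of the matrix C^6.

Characteristic polynomial: λ^2 - 16 = (λ - 4)(λ + 4), so the eigenvalues are -4, 4.
λ=4: eigenvector (1, -2).
λ=-4: eigenvector (1, -1).
P = [[1, 1], [-2, -1]], D = diag(4, -4), P⁻¹ = [[-1, -1], [2, 1]].
C⁶ = P·diag(4096, 4096)·P⁻¹ = [[4096, 0], [0, 4096]].
The requested entry is 4096.

4096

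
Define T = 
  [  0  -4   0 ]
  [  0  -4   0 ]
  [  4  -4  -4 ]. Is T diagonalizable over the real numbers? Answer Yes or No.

Yes

Characteristic polynomial: p(r) = r^3 + 8r^2 + 16r = r(r + 4)^2.
r = -4 has algebraic multiplicity 2; rank(T + 4I) = 1, so geometric multiplicity = 2.
Every eigenvalue has geometric = algebraic multiplicity, so T is diagonalizable.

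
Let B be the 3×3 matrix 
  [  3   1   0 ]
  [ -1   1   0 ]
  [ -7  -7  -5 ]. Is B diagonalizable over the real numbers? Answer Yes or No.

No

Characteristic polynomial: p(λ) = λ^3 + λ^2 - 16λ + 20 = (λ - 2)^2(λ + 5).
λ = 2 has algebraic multiplicity 2; rank(B − 2I) = 2, so geometric multiplicity = 1.
Geometric multiplicity < algebraic multiplicity, so B is not diagonalizable.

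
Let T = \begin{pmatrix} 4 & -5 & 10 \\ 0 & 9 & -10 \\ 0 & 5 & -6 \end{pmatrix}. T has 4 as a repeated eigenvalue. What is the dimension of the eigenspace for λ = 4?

2

T − 4I = [[0, -5, 10], [0, 5, -10], [0, 5, -10]].
This matrix has rank 1, so its null space has dimension 3 − 1 = 2.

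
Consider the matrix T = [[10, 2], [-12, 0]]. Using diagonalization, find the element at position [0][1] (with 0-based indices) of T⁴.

1040

Characteristic polynomial: λ^2 - 10λ + 24 = (λ - 6)(λ - 4), so the eigenvalues are 4, 6.
λ=6: eigenvector (1, -2).
λ=4: eigenvector (1, -3).
P = [[1, 1], [-2, -3]], D = diag(6, 4), P⁻¹ = [[3, 1], [-2, -1]].
T⁴ = P·diag(1296, 256)·P⁻¹ = [[3376, 1040], [-6240, -1824]].
The requested entry is 1040.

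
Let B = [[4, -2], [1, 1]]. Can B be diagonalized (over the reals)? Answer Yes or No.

Characteristic polynomial: p(s) = s^2 - 5s + 6 = (s - 3)(s - 2).
All 2 eigenvalues are distinct, so B is diagonalizable.

Yes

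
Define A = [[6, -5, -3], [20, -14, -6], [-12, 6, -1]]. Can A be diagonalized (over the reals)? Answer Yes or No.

No

Characteristic polynomial: p(s) = s^3 + 9s^2 + 24s + 16 = (s + 1)(s + 4)^2.
s = -4 has algebraic multiplicity 2; rank(A + 4I) = 2, so geometric multiplicity = 1.
Geometric multiplicity < algebraic multiplicity, so A is not diagonalizable.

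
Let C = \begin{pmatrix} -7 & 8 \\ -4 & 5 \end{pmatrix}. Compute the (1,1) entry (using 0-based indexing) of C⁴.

-79

Characteristic polynomial: μ^2 + 2μ - 3 = (μ - 1)(μ + 3), so the eigenvalues are -3, 1.
μ=1: eigenvector (-1, -1).
μ=-3: eigenvector (2, 1).
P = [[-1, 2], [-1, 1]], D = diag(1, -3), P⁻¹ = [[1, -2], [1, -1]].
C⁴ = P·diag(1, 81)·P⁻¹ = [[161, -160], [80, -79]].
The requested entry is -79.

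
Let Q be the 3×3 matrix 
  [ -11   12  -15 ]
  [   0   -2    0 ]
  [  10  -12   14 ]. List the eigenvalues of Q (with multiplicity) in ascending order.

-2, -1, 4

Characteristic polynomial: p(s) = s^3 - s^2 - 10s - 8 = (s - 4)(s + 1)(s + 2).
Roots (with multiplicity): -2, -1, 4.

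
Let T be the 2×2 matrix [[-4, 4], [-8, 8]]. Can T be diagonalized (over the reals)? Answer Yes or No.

Yes

Characteristic polynomial: p(μ) = μ^2 - 4μ = μ(μ - 4).
All 2 eigenvalues are distinct, so T is diagonalizable.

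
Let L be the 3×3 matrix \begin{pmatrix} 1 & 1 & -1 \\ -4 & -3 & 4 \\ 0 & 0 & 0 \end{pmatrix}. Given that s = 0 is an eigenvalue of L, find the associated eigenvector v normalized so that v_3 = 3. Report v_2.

L = [[1, 1, -1], [-4, -3, 4], [0, 0, 0]].
Solving (L)v = 0 gives the eigenspace spanned by (3, 0, 3).
With v_3 = 3, v = (3, 0, 3), so v_2 = 0.

0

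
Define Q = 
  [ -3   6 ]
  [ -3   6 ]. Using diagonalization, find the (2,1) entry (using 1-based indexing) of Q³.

-27

Characteristic polynomial: r^2 - 3r = r(r - 3), so the eigenvalues are 0, 3.
r=3: eigenvector (-1, -1).
r=0: eigenvector (2, 1).
P = [[-1, 2], [-1, 1]], D = diag(3, 0), P⁻¹ = [[1, -2], [1, -1]].
Q³ = P·diag(27, 0)·P⁻¹ = [[-27, 54], [-27, 54]].
The requested entry is -27.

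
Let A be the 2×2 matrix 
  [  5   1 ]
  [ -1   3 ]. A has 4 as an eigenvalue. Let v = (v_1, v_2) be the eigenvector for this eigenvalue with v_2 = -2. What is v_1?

2

A − 4I = [[1, 1], [-1, -1]].
Solving (A − 4I)v = 0 gives the eigenspace spanned by (2, -2).
With v_2 = -2, v = (2, -2), so v_1 = 2.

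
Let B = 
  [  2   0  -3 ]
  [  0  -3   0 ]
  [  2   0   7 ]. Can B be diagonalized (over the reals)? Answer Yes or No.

Characteristic polynomial: p(s) = s^3 - 6s^2 - 7s + 60 = (s - 5)(s - 4)(s + 3).
All 3 eigenvalues are distinct, so B is diagonalizable.

Yes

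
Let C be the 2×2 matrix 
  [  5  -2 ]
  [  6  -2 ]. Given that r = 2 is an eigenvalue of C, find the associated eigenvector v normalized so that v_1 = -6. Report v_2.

C − 2I = [[3, -2], [6, -4]].
Solving (C − 2I)v = 0 gives the eigenspace spanned by (-6, -9).
With v_1 = -6, v = (-6, -9), so v_2 = -9.

-9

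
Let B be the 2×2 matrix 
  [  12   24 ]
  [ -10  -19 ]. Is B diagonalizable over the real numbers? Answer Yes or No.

Characteristic polynomial: p(r) = r^2 + 7r + 12 = (r + 3)(r + 4).
All 2 eigenvalues are distinct, so B is diagonalizable.

Yes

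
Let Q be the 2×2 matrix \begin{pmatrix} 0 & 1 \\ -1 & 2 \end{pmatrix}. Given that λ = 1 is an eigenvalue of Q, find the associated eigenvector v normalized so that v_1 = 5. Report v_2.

5

Q − 1I = [[-1, 1], [-1, 1]].
Solving (Q − 1I)v = 0 gives the eigenspace spanned by (5, 5).
With v_1 = 5, v = (5, 5), so v_2 = 5.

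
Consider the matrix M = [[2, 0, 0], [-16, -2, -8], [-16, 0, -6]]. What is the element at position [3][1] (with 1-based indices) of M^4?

Characteristic polynomial: μ^3 + 6μ^2 - 4μ - 24 = (μ - 2)(μ + 2)(μ + 6), so the eigenvalues are -6, -2, 2.
μ=2: eigenvector (1, 0, -2).
μ=-2: eigenvector (0, 1, 0).
μ=-6: eigenvector (0, 2, 1).
P = [[1, 0, 0], [0, 1, 2], [-2, 0, 1]], D = diag(2, -2, -6), P⁻¹ = [[1, 0, 0], [-4, 1, -2], [2, 0, 1]].
M⁴ = P·diag(16, 16, 1296)·P⁻¹ = [[16, 0, 0], [5120, 16, 2560], [2560, 0, 1296]].
The requested entry is 2560.

2560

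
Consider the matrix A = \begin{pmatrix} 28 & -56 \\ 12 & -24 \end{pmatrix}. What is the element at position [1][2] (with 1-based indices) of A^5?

Characteristic polynomial: t^2 - 4t = t(t - 4), so the eigenvalues are 0, 4.
t=4: eigenvector (7, 3).
t=0: eigenvector (2, 1).
P = [[7, 2], [3, 1]], D = diag(4, 0), P⁻¹ = [[1, -2], [-3, 7]].
A⁵ = P·diag(1024, 0)·P⁻¹ = [[7168, -14336], [3072, -6144]].
The requested entry is -14336.

-14336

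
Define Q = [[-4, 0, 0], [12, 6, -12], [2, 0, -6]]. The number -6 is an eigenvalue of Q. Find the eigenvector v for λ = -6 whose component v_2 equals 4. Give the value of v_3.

Q + 6I = [[2, 0, 0], [12, 12, -12], [2, 0, 0]].
Solving (Q + 6I)v = 0 gives the eigenspace spanned by (0, 4, 4).
With v_2 = 4, v = (0, 4, 4), so v_3 = 4.

4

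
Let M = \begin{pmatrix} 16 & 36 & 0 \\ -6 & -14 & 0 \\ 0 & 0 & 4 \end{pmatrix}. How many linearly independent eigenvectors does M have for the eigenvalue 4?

M − 4I = [[12, 36, 0], [-6, -18, 0], [0, 0, 0]].
This matrix has rank 1, so its null space has dimension 3 − 1 = 2.

2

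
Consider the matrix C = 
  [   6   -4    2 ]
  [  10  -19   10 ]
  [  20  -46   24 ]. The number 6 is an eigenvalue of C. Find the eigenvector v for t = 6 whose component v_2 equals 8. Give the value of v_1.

4

C − 6I = [[0, -4, 2], [10, -25, 10], [20, -46, 18]].
Solving (C − 6I)v = 0 gives the eigenspace spanned by (4, 8, 16).
With v_2 = 8, v = (4, 8, 16), so v_1 = 4.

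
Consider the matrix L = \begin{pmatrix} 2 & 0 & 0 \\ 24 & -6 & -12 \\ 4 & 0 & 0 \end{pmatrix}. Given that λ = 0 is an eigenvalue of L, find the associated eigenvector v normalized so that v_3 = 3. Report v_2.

-6

L = [[2, 0, 0], [24, -6, -12], [4, 0, 0]].
Solving (L)v = 0 gives the eigenspace spanned by (0, -6, 3).
With v_3 = 3, v = (0, -6, 3), so v_2 = -6.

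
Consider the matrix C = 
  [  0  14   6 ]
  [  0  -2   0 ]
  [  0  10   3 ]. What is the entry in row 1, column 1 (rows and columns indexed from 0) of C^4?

16

Characteristic polynomial: t^3 - t^2 - 6t = t(t - 3)(t + 2), so the eigenvalues are -2, 0, 3.
t=0: eigenvector (1, 0, 0).
t=-2: eigenvector (-1, 1, -2).
t=3: eigenvector (2, 0, 1).
P = [[1, -1, 2], [0, 1, 0], [0, -2, 1]], D = diag(0, -2, 3), P⁻¹ = [[1, -3, -2], [0, 1, 0], [0, 2, 1]].
C⁴ = P·diag(0, 16, 81)·P⁻¹ = [[0, 308, 162], [0, 16, 0], [0, 130, 81]].
The requested entry is 16.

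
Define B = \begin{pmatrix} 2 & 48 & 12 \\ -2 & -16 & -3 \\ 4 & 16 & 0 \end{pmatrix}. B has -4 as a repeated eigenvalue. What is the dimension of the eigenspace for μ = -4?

1

B + 4I = [[6, 48, 12], [-2, -12, -3], [4, 16, 4]].
This matrix has rank 2, so its null space has dimension 3 − 2 = 1.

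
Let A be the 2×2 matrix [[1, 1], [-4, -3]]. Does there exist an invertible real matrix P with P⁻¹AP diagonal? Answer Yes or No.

Characteristic polynomial: p(s) = s^2 + 2s + 1 = (s + 1)^2.
s = -1 has algebraic multiplicity 2; rank(A + 1I) = 1, so geometric multiplicity = 1.
Geometric multiplicity < algebraic multiplicity, so A is not diagonalizable.

No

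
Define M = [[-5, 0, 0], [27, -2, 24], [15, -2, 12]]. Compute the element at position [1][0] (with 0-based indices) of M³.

1557

Characteristic polynomial: r^3 - 5r^2 - 26r + 120 = (r - 6)(r - 4)(r + 5), so the eigenvalues are -5, 4, 6.
r=6: eigenvector (0, 3, 1).
r=4: eigenvector (0, 4, 1).
r=-5: eigenvector (1, -1, -1).
P = [[0, 0, 1], [3, 4, -1], [1, 1, -1]], D = diag(6, 4, -5), P⁻¹ = [[3, -1, 4], [-2, 1, -3], [1, 0, 0]].
M³ = P·diag(216, 64, -125)·P⁻¹ = [[-125, 0, 0], [1557, -392, 1824], [645, -152, 672]].
The requested entry is 1557.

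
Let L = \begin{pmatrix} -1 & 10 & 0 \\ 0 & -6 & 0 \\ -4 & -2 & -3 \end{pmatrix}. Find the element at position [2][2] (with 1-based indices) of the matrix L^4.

Characteristic polynomial: t^3 + 10t^2 + 27t + 18 = (t + 1)(t + 3)(t + 6), so the eigenvalues are -6, -3, -1.
t=-1: eigenvector (1, 0, -2).
t=-6: eigenvector (-2, 1, -2).
t=-3: eigenvector (0, 0, 1).
P = [[1, -2, 0], [0, 1, 0], [-2, -2, 1]], D = diag(-1, -6, -3), P⁻¹ = [[1, 2, 0], [0, 1, 0], [2, 6, 1]].
L⁴ = P·diag(1, 1296, 81)·P⁻¹ = [[1, -2590, 0], [0, 1296, 0], [160, -2110, 81]].
The requested entry is 1296.

1296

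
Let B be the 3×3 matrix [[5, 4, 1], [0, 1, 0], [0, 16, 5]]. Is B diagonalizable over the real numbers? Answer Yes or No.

No

Characteristic polynomial: p(μ) = μ^3 - 11μ^2 + 35μ - 25 = (μ - 5)^2(μ - 1).
μ = 5 has algebraic multiplicity 2; rank(B − 5I) = 2, so geometric multiplicity = 1.
Geometric multiplicity < algebraic multiplicity, so B is not diagonalizable.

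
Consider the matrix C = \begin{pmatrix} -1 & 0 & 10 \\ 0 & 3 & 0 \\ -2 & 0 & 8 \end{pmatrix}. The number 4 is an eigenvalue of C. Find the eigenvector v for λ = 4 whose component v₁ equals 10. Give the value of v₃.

5

C − 4I = [[-5, 0, 10], [0, -1, 0], [-2, 0, 4]].
Solving (C − 4I)v = 0 gives the eigenspace spanned by (10, 0, 5).
With v₁ = 10, v = (10, 0, 5), so v₃ = 5.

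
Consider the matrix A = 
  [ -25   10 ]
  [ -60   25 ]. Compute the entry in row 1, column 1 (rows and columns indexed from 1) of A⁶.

Characteristic polynomial: λ^2 - 25 = (λ - 5)(λ + 5), so the eigenvalues are -5, 5.
λ=-5: eigenvector (-1, -2).
λ=5: eigenvector (1, 3).
P = [[-1, 1], [-2, 3]], D = diag(-5, 5), P⁻¹ = [[-3, 1], [-2, 1]].
A⁶ = P·diag(15625, 15625)·P⁻¹ = [[15625, 0], [0, 15625]].
The requested entry is 15625.

15625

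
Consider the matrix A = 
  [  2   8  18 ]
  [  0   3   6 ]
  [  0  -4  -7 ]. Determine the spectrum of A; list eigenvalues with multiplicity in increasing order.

-3, -1, 2

Characteristic polynomial: p(s) = s^3 + 2s^2 - 5s - 6 = (s - 2)(s + 1)(s + 3).
Roots (with multiplicity): -3, -1, 2.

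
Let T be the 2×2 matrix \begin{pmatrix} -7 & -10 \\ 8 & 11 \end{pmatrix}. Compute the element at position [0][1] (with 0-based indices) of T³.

Characteristic polynomial: s^2 - 4s + 3 = (s - 3)(s - 1), so the eigenvalues are 1, 3.
s=1: eigenvector (5, -4).
s=3: eigenvector (1, -1).
P = [[5, 1], [-4, -1]], D = diag(1, 3), P⁻¹ = [[1, 1], [-4, -5]].
T³ = P·diag(1, 27)·P⁻¹ = [[-103, -130], [104, 131]].
The requested entry is -130.

-130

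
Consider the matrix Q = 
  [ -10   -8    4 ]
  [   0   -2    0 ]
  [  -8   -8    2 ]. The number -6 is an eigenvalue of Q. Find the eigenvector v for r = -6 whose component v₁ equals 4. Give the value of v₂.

Q + 6I = [[-4, -8, 4], [0, 4, 0], [-8, -8, 8]].
Solving (Q + 6I)v = 0 gives the eigenspace spanned by (4, 0, 4).
With v₁ = 4, v = (4, 0, 4), so v₂ = 0.

0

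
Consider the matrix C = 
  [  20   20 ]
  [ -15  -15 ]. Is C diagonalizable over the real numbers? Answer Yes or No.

Yes

Characteristic polynomial: p(s) = s^2 - 5s = s(s - 5).
All 2 eigenvalues are distinct, so C is diagonalizable.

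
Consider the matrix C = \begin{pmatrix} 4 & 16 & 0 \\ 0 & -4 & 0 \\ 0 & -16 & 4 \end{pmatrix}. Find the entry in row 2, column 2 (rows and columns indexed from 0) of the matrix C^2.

Characteristic polynomial: r^3 - 4r^2 - 16r + 64 = (r - 4)^2(r + 4), so the eigenvalues are -4, 4, 4.
r=4: eigenvector (1, 0, 0).
r=-4: eigenvector (-2, 1, 2).
r=4: eigenvector (0, 0, 1).
P = [[1, -2, 0], [0, 1, 0], [0, 2, 1]], D = diag(4, -4, 4), P⁻¹ = [[1, 2, 0], [0, 1, 0], [0, -2, 1]].
C² = P·diag(16, 16, 16)·P⁻¹ = [[16, 0, 0], [0, 16, 0], [0, 0, 16]].
The requested entry is 16.

16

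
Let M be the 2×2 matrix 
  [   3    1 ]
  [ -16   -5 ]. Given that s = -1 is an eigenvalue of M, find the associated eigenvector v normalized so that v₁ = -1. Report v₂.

4

M + 1I = [[4, 1], [-16, -4]].
Solving (M + 1I)v = 0 gives the eigenspace spanned by (-1, 4).
With v₁ = -1, v = (-1, 4), so v₂ = 4.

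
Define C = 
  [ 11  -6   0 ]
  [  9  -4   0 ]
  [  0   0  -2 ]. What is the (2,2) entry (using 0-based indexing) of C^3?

Characteristic polynomial: μ^3 - 5μ^2 - 4μ + 20 = (μ - 5)(μ - 2)(μ + 2), so the eigenvalues are -2, 2, 5.
μ=2: eigenvector (-2, -3, 0).
μ=5: eigenvector (1, 1, 0).
μ=-2: eigenvector (0, 0, 1).
P = [[-2, 1, 0], [-3, 1, 0], [0, 0, 1]], D = diag(2, 5, -2), P⁻¹ = [[1, -1, 0], [3, -2, 0], [0, 0, 1]].
C³ = P·diag(8, 125, -8)·P⁻¹ = [[359, -234, 0], [351, -226, 0], [0, 0, -8]].
The requested entry is -8.

-8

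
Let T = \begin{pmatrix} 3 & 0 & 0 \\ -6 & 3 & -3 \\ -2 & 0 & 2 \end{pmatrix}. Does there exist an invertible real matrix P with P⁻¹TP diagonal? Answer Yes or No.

Characteristic polynomial: p(r) = r^3 - 8r^2 + 21r - 18 = (r - 3)^2(r - 2).
r = 3 has algebraic multiplicity 2; rank(T − 3I) = 1, so geometric multiplicity = 2.
Every eigenvalue has geometric = algebraic multiplicity, so T is diagonalizable.

Yes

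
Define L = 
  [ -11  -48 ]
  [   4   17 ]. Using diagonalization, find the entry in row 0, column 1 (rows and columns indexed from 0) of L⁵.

Characteristic polynomial: μ^2 - 6μ + 5 = (μ - 5)(μ - 1), so the eigenvalues are 1, 5.
μ=1: eigenvector (4, -1).
μ=5: eigenvector (3, -1).
P = [[4, 3], [-1, -1]], D = diag(1, 5), P⁻¹ = [[1, 3], [-1, -4]].
L⁵ = P·diag(1, 3125)·P⁻¹ = [[-9371, -37488], [3124, 12497]].
The requested entry is -37488.

-37488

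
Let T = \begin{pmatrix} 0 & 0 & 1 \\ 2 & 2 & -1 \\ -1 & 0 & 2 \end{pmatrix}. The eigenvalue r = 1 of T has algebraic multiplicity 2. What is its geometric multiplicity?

T − 1I = [[-1, 0, 1], [2, 1, -1], [-1, 0, 1]].
This matrix has rank 2, so its null space has dimension 3 − 2 = 1.

1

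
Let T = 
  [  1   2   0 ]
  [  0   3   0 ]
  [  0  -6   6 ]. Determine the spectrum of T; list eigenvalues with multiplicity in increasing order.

1, 3, 6

Characteristic polynomial: p(μ) = μ^3 - 10μ^2 + 27μ - 18 = (μ - 6)(μ - 3)(μ - 1).
Roots (with multiplicity): 1, 3, 6.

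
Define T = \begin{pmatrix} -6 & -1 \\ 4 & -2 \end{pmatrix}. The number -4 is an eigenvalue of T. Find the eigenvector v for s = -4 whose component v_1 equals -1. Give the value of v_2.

2

T + 4I = [[-2, -1], [4, 2]].
Solving (T + 4I)v = 0 gives the eigenspace spanned by (-1, 2).
With v_1 = -1, v = (-1, 2), so v_2 = 2.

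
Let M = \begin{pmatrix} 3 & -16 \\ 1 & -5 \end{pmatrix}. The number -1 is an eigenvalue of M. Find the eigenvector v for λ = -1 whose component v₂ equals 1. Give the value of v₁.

4

M + 1I = [[4, -16], [1, -4]].
Solving (M + 1I)v = 0 gives the eigenspace spanned by (4, 1).
With v₂ = 1, v = (4, 1), so v₁ = 4.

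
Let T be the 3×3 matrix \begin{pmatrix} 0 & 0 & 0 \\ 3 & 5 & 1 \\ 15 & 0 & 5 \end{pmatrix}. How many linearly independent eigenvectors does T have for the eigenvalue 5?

T − 5I = [[-5, 0, 0], [3, 0, 1], [15, 0, 0]].
This matrix has rank 2, so its null space has dimension 3 − 2 = 1.

1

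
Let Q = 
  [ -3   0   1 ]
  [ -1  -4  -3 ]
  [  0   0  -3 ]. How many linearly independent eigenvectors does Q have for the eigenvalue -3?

Q + 3I = [[0, 0, 1], [-1, -1, -3], [0, 0, 0]].
This matrix has rank 2, so its null space has dimension 3 − 2 = 1.

1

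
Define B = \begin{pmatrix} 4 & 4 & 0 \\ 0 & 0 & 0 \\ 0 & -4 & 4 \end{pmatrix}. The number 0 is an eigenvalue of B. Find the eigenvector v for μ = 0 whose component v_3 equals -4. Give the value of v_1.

4

B = [[4, 4, 0], [0, 0, 0], [0, -4, 4]].
Solving (B)v = 0 gives the eigenspace spanned by (4, -4, -4).
With v_3 = -4, v = (4, -4, -4), so v_1 = 4.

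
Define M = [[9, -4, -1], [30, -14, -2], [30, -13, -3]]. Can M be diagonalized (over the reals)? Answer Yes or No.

No

Characteristic polynomial: p(λ) = λ^3 + 8λ^2 + 13λ + 6 = (λ + 1)^2(λ + 6).
λ = -1 has algebraic multiplicity 2; rank(M + 1I) = 2, so geometric multiplicity = 1.
Geometric multiplicity < algebraic multiplicity, so M is not diagonalizable.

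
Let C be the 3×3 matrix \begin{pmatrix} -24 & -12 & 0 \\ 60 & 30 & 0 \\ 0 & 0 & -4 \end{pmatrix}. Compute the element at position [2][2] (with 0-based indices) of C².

16

Characteristic polynomial: λ^3 - 2λ^2 - 24λ = λ(λ - 6)(λ + 4), so the eigenvalues are -4, 0, 6.
λ=0: eigenvector (1, -2, 0).
λ=6: eigenvector (-2, 5, 0).
λ=-4: eigenvector (0, 0, 1).
P = [[1, -2, 0], [-2, 5, 0], [0, 0, 1]], D = diag(0, 6, -4), P⁻¹ = [[5, 2, 0], [2, 1, 0], [0, 0, 1]].
C² = P·diag(0, 36, 16)·P⁻¹ = [[-144, -72, 0], [360, 180, 0], [0, 0, 16]].
The requested entry is 16.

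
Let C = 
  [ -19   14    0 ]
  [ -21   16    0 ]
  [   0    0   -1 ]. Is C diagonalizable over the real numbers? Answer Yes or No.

Characteristic polynomial: p(r) = r^3 + 4r^2 - 7r - 10 = (r - 2)(r + 1)(r + 5).
All 3 eigenvalues are distinct, so C is diagonalizable.

Yes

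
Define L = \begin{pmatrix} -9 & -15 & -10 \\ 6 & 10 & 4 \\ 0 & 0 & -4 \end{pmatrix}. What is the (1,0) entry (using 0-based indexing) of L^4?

Characteristic polynomial: r^3 + 3r^2 - 4r = r(r - 1)(r + 4), so the eigenvalues are -4, 0, 1.
r=-4: eigenvector (4, -2, 1).
r=0: eigenvector (-5, 3, 0).
r=1: eigenvector (-3, 2, 0).
P = [[4, -5, -3], [-2, 3, 2], [1, 0, 0]], D = diag(-4, 0, 1), P⁻¹ = [[0, 0, 1], [-2, -3, 2], [3, 5, -2]].
L⁴ = P·diag(256, 0, 1)·P⁻¹ = [[-9, -15, 1030], [6, 10, -516], [0, 0, 256]].
The requested entry is 6.

6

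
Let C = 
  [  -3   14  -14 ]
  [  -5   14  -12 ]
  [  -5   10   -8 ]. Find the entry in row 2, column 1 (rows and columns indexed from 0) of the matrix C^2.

Characteristic polynomial: r^3 - 3r^2 - 10r + 24 = (r - 4)(r - 2)(r + 3), so the eigenvalues are -3, 2, 4.
r=2: eigenvector (0, -1, -1).
r=-3: eigenvector (1, 1, 1).
r=4: eigenvector (2, 1, 0).
P = [[0, 1, 2], [-1, 1, 1], [-1, 1, 0]], D = diag(2, -3, 4), P⁻¹ = [[1, -2, 1], [1, -2, 2], [0, 1, -1]].
C² = P·diag(4, 9, 16)·P⁻¹ = [[9, 14, -14], [5, 6, -2], [5, -10, 14]].
The requested entry is -10.

-10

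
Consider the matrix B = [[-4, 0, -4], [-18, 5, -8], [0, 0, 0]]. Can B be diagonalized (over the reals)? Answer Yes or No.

Yes

Characteristic polynomial: p(μ) = μ^3 - μ^2 - 20μ = μ(μ - 5)(μ + 4).
All 3 eigenvalues are distinct, so B is diagonalizable.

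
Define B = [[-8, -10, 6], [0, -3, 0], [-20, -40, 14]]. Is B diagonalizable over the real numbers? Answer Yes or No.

Characteristic polynomial: p(r) = r^3 - 3r^2 - 10r + 24 = (r - 4)(r - 2)(r + 3).
All 3 eigenvalues are distinct, so B is diagonalizable.

Yes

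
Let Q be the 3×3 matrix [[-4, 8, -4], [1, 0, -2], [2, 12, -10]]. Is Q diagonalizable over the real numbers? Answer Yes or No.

Characteristic polynomial: p(s) = s^3 + 14s^2 + 64s + 96 = (s + 4)^2(s + 6).
s = -4 has algebraic multiplicity 2; rank(Q + 4I) = 2, so geometric multiplicity = 1.
Geometric multiplicity < algebraic multiplicity, so Q is not diagonalizable.

No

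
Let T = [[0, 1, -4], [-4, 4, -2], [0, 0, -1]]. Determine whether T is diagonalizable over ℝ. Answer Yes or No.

Characteristic polynomial: p(μ) = μ^3 - 3μ^2 + 4 = (μ - 2)^2(μ + 1).
μ = 2 has algebraic multiplicity 2; rank(T − 2I) = 2, so geometric multiplicity = 1.
Geometric multiplicity < algebraic multiplicity, so T is not diagonalizable.

No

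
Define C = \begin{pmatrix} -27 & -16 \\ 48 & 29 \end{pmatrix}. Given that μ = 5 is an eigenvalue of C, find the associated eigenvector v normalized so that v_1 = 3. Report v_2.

C − 5I = [[-32, -16], [48, 24]].
Solving (C − 5I)v = 0 gives the eigenspace spanned by (3, -6).
With v_1 = 3, v = (3, -6), so v_2 = -6.

-6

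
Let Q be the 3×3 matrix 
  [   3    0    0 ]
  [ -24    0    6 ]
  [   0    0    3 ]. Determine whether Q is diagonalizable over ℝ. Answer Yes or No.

Characteristic polynomial: p(t) = t^3 - 6t^2 + 9t = t(t - 3)^2.
t = 3 has algebraic multiplicity 2; rank(Q − 3I) = 1, so geometric multiplicity = 2.
Every eigenvalue has geometric = algebraic multiplicity, so Q is diagonalizable.

Yes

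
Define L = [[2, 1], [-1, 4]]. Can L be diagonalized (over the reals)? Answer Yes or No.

No

Characteristic polynomial: p(λ) = λ^2 - 6λ + 9 = (λ - 3)^2.
λ = 3 has algebraic multiplicity 2; rank(L − 3I) = 1, so geometric multiplicity = 1.
Geometric multiplicity < algebraic multiplicity, so L is not diagonalizable.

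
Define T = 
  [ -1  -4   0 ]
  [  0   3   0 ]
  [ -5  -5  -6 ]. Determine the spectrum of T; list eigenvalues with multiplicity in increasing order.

-6, -1, 3

Characteristic polynomial: p(λ) = λ^3 + 4λ^2 - 15λ - 18 = (λ - 3)(λ + 1)(λ + 6).
Roots (with multiplicity): -6, -1, 3.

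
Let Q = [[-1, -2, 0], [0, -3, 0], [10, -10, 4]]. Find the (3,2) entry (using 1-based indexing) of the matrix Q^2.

-30

Characteristic polynomial: t^3 - 13t - 12 = (t - 4)(t + 1)(t + 3), so the eigenvalues are -3, -1, 4.
t=-1: eigenvector (1, 0, -2).
t=-3: eigenvector (1, 1, 0).
t=4: eigenvector (0, 0, 1).
P = [[1, 1, 0], [0, 1, 0], [-2, 0, 1]], D = diag(-1, -3, 4), P⁻¹ = [[1, -1, 0], [0, 1, 0], [2, -2, 1]].
Q² = P·diag(1, 9, 16)·P⁻¹ = [[1, 8, 0], [0, 9, 0], [30, -30, 16]].
The requested entry is -30.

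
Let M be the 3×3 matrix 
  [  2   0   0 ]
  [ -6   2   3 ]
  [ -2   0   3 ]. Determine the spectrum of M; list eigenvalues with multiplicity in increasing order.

2, 2, 3

Characteristic polynomial: p(t) = t^3 - 7t^2 + 16t - 12 = (t - 3)(t - 2)^2.
Roots (with multiplicity): 2, 2, 3.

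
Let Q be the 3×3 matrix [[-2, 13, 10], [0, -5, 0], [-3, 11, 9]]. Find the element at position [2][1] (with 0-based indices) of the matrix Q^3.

Characteristic polynomial: μ^3 - 2μ^2 - 23μ + 60 = (μ - 4)(μ - 3)(μ + 5), so the eigenvalues are -5, 3, 4.
μ=4: eigenvector (5, 0, 3).
μ=-5: eigenvector (-1, 1, -1).
μ=3: eigenvector (-2, 0, -1).
P = [[5, -1, -2], [0, 1, 0], [3, -1, -1]], D = diag(4, -5, 3), P⁻¹ = [[-1, 1, 2], [0, 1, 0], [-3, 2, 5]].
Q³ = P·diag(64, -125, 27)·P⁻¹ = [[-158, 337, 370], [0, -125, 0], [-111, 263, 249]].
The requested entry is 263.

263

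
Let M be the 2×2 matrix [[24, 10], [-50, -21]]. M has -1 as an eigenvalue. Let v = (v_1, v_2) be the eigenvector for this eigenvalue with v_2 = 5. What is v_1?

M + 1I = [[25, 10], [-50, -20]].
Solving (M + 1I)v = 0 gives the eigenspace spanned by (-2, 5).
With v_2 = 5, v = (-2, 5), so v_1 = -2.

-2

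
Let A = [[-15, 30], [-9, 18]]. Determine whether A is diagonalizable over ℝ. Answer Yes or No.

Characteristic polynomial: p(λ) = λ^2 - 3λ = λ(λ - 3).
All 2 eigenvalues are distinct, so A is diagonalizable.

Yes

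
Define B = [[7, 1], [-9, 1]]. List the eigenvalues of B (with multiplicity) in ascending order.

Characteristic polynomial: p(λ) = λ^2 - 8λ + 16 = (λ - 4)^2.
Roots (with multiplicity): 4, 4.

4, 4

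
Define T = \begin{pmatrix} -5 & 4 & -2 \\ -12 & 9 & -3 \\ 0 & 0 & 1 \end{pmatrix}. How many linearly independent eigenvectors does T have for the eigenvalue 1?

1

T − 1I = [[-6, 4, -2], [-12, 8, -3], [0, 0, 0]].
This matrix has rank 2, so its null space has dimension 3 − 2 = 1.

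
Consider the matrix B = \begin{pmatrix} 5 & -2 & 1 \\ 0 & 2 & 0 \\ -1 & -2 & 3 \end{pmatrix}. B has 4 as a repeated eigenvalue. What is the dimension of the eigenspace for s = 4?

B − 4I = [[1, -2, 1], [0, -2, 0], [-1, -2, -1]].
This matrix has rank 2, so its null space has dimension 3 − 2 = 1.

1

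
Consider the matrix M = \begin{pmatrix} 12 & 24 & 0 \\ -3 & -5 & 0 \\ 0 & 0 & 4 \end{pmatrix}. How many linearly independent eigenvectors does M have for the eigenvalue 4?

2

M − 4I = [[8, 24, 0], [-3, -9, 0], [0, 0, 0]].
This matrix has rank 1, so its null space has dimension 3 − 1 = 2.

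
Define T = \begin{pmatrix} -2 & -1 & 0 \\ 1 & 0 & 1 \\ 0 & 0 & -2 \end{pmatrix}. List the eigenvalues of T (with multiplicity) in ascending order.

-2, -1, -1

Characteristic polynomial: p(λ) = λ^3 + 4λ^2 + 5λ + 2 = (λ + 1)^2(λ + 2).
Roots (with multiplicity): -2, -1, -1.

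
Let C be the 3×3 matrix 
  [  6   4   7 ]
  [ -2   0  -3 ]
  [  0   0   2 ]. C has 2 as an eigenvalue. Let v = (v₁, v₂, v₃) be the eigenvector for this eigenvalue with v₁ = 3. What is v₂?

C − 2I = [[4, 4, 7], [-2, -2, -3], [0, 0, 0]].
Solving (C − 2I)v = 0 gives the eigenspace spanned by (3, -3, 0).
With v₁ = 3, v = (3, -3, 0), so v₂ = -3.

-3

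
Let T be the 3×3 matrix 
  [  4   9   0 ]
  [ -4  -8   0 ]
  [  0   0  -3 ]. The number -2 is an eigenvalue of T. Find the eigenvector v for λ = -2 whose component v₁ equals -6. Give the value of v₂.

T + 2I = [[6, 9, 0], [-4, -6, 0], [0, 0, -1]].
Solving (T + 2I)v = 0 gives the eigenspace spanned by (-6, 4, 0).
With v₁ = -6, v = (-6, 4, 0), so v₂ = 4.

4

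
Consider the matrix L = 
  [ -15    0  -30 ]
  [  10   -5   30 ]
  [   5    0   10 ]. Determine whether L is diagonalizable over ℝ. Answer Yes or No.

Yes

Characteristic polynomial: p(s) = s^3 + 10s^2 + 25s = s(s + 5)^2.
s = -5 has algebraic multiplicity 2; rank(L + 5I) = 1, so geometric multiplicity = 2.
Every eigenvalue has geometric = algebraic multiplicity, so L is diagonalizable.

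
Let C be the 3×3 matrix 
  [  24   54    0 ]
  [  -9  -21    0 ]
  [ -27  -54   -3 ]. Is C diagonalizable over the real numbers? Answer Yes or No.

Characteristic polynomial: p(t) = t^3 - 27t - 54 = (t - 6)(t + 3)^2.
t = -3 has algebraic multiplicity 2; rank(C + 3I) = 1, so geometric multiplicity = 2.
Every eigenvalue has geometric = algebraic multiplicity, so C is diagonalizable.

Yes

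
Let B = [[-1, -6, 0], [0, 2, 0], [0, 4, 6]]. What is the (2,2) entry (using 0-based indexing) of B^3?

216

Characteristic polynomial: λ^3 - 7λ^2 + 4λ + 12 = (λ - 6)(λ - 2)(λ + 1), so the eigenvalues are -1, 2, 6.
λ=-1: eigenvector (1, 0, 0).
λ=2: eigenvector (-2, 1, -1).
λ=6: eigenvector (0, 0, 1).
P = [[1, -2, 0], [0, 1, 0], [0, -1, 1]], D = diag(-1, 2, 6), P⁻¹ = [[1, 2, 0], [0, 1, 0], [0, 1, 1]].
B³ = P·diag(-1, 8, 216)·P⁻¹ = [[-1, -18, 0], [0, 8, 0], [0, 208, 216]].
The requested entry is 216.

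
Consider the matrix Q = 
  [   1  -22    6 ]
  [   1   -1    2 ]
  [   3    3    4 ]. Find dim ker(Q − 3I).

1

Q − 3I = [[-2, -22, 6], [1, -4, 2], [3, 3, 1]].
This matrix has rank 2, so its null space has dimension 3 − 2 = 1.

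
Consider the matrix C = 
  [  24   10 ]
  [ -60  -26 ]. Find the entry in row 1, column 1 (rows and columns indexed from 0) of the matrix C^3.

-776

Characteristic polynomial: t^2 + 2t - 24 = (t - 4)(t + 6), so the eigenvalues are -6, 4.
t=4: eigenvector (1, -2).
t=-6: eigenvector (-1, 3).
P = [[1, -1], [-2, 3]], D = diag(4, -6), P⁻¹ = [[3, 1], [2, 1]].
C³ = P·diag(64, -216)·P⁻¹ = [[624, 280], [-1680, -776]].
The requested entry is -776.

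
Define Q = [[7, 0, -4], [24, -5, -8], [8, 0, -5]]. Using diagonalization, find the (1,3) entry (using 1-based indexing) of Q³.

Characteristic polynomial: r^3 + 3r^2 - 13r - 15 = (r - 3)(r + 1)(r + 5), so the eigenvalues are -5, -1, 3.
r=-1: eigenvector (-1, -2, -2).
r=-5: eigenvector (0, 1, 0).
r=3: eigenvector (1, 2, 1).
P = [[-1, 0, 1], [-2, 1, 2], [-2, 0, 1]], D = diag(-1, -5, 3), P⁻¹ = [[1, 0, -1], [-2, 1, 0], [2, 0, -1]].
Q³ = P·diag(-1, -125, 27)·P⁻¹ = [[55, 0, -28], [360, -125, -56], [56, 0, -29]].
The requested entry is -28.

-28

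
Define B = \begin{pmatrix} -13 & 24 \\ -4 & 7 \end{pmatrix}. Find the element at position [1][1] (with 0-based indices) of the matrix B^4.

-1247

Characteristic polynomial: t^2 + 6t + 5 = (t + 1)(t + 5), so the eigenvalues are -5, -1.
t=-5: eigenvector (3, 1).
t=-1: eigenvector (-2, -1).
P = [[3, -2], [1, -1]], D = diag(-5, -1), P⁻¹ = [[1, -2], [1, -3]].
B⁴ = P·diag(625, 1)·P⁻¹ = [[1873, -3744], [624, -1247]].
The requested entry is -1247.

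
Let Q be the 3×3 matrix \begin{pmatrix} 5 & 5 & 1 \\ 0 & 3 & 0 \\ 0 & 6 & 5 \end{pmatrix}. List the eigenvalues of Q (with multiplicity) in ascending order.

Characteristic polynomial: p(r) = r^3 - 13r^2 + 55r - 75 = (r - 5)^2(r - 3).
Roots (with multiplicity): 3, 5, 5.

3, 5, 5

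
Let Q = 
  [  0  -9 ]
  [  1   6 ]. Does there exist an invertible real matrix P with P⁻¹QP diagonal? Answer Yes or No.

No

Characteristic polynomial: p(μ) = μ^2 - 6μ + 9 = (μ - 3)^2.
μ = 3 has algebraic multiplicity 2; rank(Q − 3I) = 1, so geometric multiplicity = 1.
Geometric multiplicity < algebraic multiplicity, so Q is not diagonalizable.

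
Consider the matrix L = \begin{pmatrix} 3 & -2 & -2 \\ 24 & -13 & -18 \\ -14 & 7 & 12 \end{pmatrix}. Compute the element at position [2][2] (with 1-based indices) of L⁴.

-533

Characteristic polynomial: μ^3 - 2μ^2 - 13μ - 10 = (μ - 5)(μ + 1)(μ + 2), so the eigenvalues are -2, -1, 5.
μ=-1: eigenvector (1, 2, 0).
μ=-2: eigenvector (2, 6, -1).
μ=5: eigenvector (0, -1, 1).
P = [[1, 2, 0], [2, 6, -1], [0, -1, 1]], D = diag(-1, -2, 5), P⁻¹ = [[5, -2, -2], [-2, 1, 1], [-2, 1, 2]].
L⁴ = P·diag(1, 16, 625)·P⁻¹ = [[-59, 30, 30], [1068, -533, -1158], [-1218, 609, 1234]].
The requested entry is -533.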